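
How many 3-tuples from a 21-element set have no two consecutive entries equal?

First character: 21 choices. Each subsequent: 20 choices (must differ from the previous one).
Total: 21 x 20^2.

Final answer: 21 x 20^{2} = 8400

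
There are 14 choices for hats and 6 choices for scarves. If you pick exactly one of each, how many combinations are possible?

By the multiplication principle: 14 x 6.

Final answer: 84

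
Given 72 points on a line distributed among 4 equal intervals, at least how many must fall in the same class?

By pigeonhole with 72 objects and 4 categories: ceiling(72/4).

Final answer: 18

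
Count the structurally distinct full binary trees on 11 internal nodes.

The structures are counted by the Catalan number C_n. Here n = 11.
C_n = C(2n,n) - C(2n,n+1), so C_{11} = C(22,11) - C(22,12) = 705432 - 646646.

Final answer: C_{11} = 58786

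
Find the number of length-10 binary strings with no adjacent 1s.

A valid string ends in 0 (append to any length-(n-1) valid string) or in 01 (append to any length-(n-2) valid string), so a(n) = a(n-1) + a(n-2) with a(1)=2, a(2)=3.
Computing successive values: a(1)=2, a(2)=3, a(3)=5, a(4)=8, a(5)=13, a(6)=21, a(7)=34, a(8)=55, a(9)=89, a(10)=144.

Final answer: 144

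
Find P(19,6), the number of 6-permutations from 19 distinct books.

P(19,6) = 19!/(19-6)! = 19!/13!.

Final answer: P(19,6) = 19535040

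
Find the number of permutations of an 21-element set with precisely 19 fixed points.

Choose which 19 elements are fixed: C(21,19) = 210.
Derange the remaining 2 using D(j) = (j-1)(D(j-1) + D(j-2)), D(0)=1, D(1)=0: D(2)=1.
Total: 210 x 1.

Final answer: C(21,19) D(2) = 210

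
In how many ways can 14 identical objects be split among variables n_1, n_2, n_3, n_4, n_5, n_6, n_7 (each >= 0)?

Stars and bars with 14 stars and 6 bars:
C(14+7-1, 7-1) = C(20,6).

Final answer: C(20,6) = 38760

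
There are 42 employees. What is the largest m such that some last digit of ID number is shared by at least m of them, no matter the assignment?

There are 10 possible values for last digit of ID number. With 42 employees and 10 categories, by pigeonhole: ceiling(42/10).

Final answer: 5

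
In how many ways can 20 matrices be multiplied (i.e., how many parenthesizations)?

The structures are counted by the Catalan number C_n. Here n = 20 - 1 = 19.
C_n = C(2n,n) - C(2n,n+1), so C_{19} = C(38,19) - C(38,20) = 35345263800 - 33578000610.

Final answer: C_{19} = 1767263190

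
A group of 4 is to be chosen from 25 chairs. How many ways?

C(25,4) = 25!/(4! x 21!).

Final answer: \binom{25}{4} = 12650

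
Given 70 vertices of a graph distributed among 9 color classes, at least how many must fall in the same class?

By pigeonhole with 70 objects and 9 categories: ceiling(70/9).

Final answer: 8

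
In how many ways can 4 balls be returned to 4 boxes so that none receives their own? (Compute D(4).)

D(n) = (n-1)(D(n-1) + D(n-2)), D(0)=1, D(1)=0.
D(2) = 1 x (0 + 1) = 1
D(3) = 2 x (1 + 0) = 2
D(4) = 3 x (D(3) + D(2)) = 3 x (2 + 1)

Final answer: D(4) = 9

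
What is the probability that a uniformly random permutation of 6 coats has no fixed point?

D(n) = (n-1)(D(n-1) + D(n-2)), D(0)=1, D(1)=0.
Building up: D(2)=1, D(3)=2, D(4)=9, D(5)=44, D(6)=265.
Total arrangements: 6! = 720.
Probability = D(6)/6! = 53/144.

Final answer: D(6)/6! = 265/720 = 0.368056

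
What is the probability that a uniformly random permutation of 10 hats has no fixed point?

Derangements satisfy D(n) = (n-1)(D(n-1) + D(n-2)), starting from D(0)=1, D(1)=0.
Building up: D(2)=1, D(3)=2, D(4)=9, D(5)=44, D(6)=265, D(7)=1854, D(8)=14833, D(9)=133496, D(10)=1334961.
Total arrangements: 10! = 3628800.
Probability = D(10)/10! = 16481/44800.

Final answer: D(10)/10! = 1334961/3628800 = 0.367879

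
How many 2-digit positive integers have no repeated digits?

First digit: 9 (not 0). Second: 9 (not first). Third: 8, etc.
Total: 9 x 9.

Final answer: 81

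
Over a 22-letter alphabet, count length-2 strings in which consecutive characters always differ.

First character: 22 choices. Each subsequent: 21 choices (must differ from the previous one).
Total: 22 x 21^1.

Final answer: 22 x 21^{1} = 462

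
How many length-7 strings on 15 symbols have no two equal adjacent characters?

Let g(n) count such strings. g(1) = 15, and each valid string of length n-1 extends in 14 ways (any symbol but the last), so g(n) = 14 g(n-1).
Total: g(7) = 15 x 14^6.

Final answer: 15 x 14^{6} = 112943040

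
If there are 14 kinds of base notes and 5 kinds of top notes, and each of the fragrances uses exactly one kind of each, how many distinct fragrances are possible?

By the multiplication principle: 14 x 5.

Final answer: 70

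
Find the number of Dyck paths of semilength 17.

Total monotonic paths to (17,17): C(34,17) = 2333606220.
A path is bad iff it touches y = x + 1; reflecting its initial segment maps bad paths bijectively onto all paths to (16,18), of which there are C(34,18) = 2203961430.
Valid Dyck paths: 2333606220 - 2203961430.
(These counts are the Catalan numbers.)

Final answer: C_{17} = 129644790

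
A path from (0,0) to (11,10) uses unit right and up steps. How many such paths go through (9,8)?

Paths (0,0)->(9,8): C(17,8) = 24310.
Paths (9,8)->(11,10): C(4,2) = 6.
By multiplication principle: 24310 x 6.

Final answer: 145860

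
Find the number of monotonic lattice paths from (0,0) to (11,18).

Each path has 11 right steps and 18 up steps in some order (29 steps total).
Choose which 18 of the 29 steps are up: C(29,18).

Final answer: C(29,18) = 34597290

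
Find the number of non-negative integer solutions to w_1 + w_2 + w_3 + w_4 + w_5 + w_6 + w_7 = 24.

Stars and bars with 24 stars and 6 bars:
C(24+7-1, 7-1) = C(30,6).

Final answer: C(30,6) = 593775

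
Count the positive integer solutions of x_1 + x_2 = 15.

Substitute x'_i = x_i - 1 (so x'_i >= 0). Then sum x'_i = 15 - 2 = 13.
Stars and bars: C(13+2-1, 2-1) = C(14,1).

Final answer: C(14,1) = 14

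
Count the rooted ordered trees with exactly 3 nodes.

This is counted by the nth Catalan number C_n. Here n = 3 - 1 = 2.
C_n = C(2n,n) - C(2n,n+1), so C_{2} = C(4,2) - C(4,3) = 6 - 4.

Final answer: C_{2} = 2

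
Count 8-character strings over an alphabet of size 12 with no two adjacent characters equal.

First character: 12 choices. Each subsequent: 11 choices (must differ from the previous one).
Total: 12 x 11^7.

Final answer: 12 x 11^{7} = 233846052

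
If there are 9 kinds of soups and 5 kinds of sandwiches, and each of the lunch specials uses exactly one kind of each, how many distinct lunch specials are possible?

By the multiplication principle: 9 x 5.

Final answer: 45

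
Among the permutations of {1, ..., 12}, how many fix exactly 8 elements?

Choose which 8 elements are fixed: C(12,8) = 495.
Derange the remaining 4 using D(j) = (j-1)(D(j-1) + D(j-2)), D(0)=1, D(1)=0: D(2)=1, D(3)=2, D(4)=9.
Total: 495 x 9.

Final answer: C(12,8) D(4) = 4455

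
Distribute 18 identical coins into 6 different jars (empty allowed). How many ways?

Stars and bars: C(n+k-1, k-1) = C(23,5).

Final answer: C(23,5) = 33649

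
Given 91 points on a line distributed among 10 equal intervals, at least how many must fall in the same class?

By pigeonhole with 91 objects and 10 categories: ceiling(91/10).

Final answer: 10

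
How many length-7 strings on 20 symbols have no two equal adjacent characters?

Let g(n) count such strings. g(1) = 20, and each valid string of length n-1 extends in 19 ways (any symbol but the last), so g(n) = 19 g(n-1).
Total: g(7) = 20 x 19^6.

Final answer: 20 x 19^{6} = 940917620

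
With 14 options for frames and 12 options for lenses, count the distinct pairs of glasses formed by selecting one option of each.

By the multiplication principle: 14 x 12.

Final answer: 168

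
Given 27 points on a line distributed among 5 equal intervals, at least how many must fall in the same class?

By pigeonhole with 27 objects and 5 categories: ceiling(27/5).

Final answer: 6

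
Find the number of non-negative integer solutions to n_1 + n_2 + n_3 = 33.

Stars and bars with 33 stars and 2 bars:
C(33+3-1, 3-1) = C(35,2).

Final answer: C(35,2) = 595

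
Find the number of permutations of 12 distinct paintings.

The number of ways to arrange 12 distinct objects is 12!.

Final answer: 12! = 479001600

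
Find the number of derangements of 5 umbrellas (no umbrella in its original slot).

Use the recurrence D(n) = (n-1)(D(n-1) + D(n-2)) with D(0)=1, D(1)=0.
D(2) = 1 x (0 + 1) = 1
D(3) = 2 x (1 + 0) = 2
D(4) = 3 x (2 + 1) = 9
D(5) = 4 x (D(4) + D(3)) = 4 x (9 + 2)

Final answer: D(5) = 44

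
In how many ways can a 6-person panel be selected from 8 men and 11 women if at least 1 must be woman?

Sum over valid woman counts:
C(11,1)C(8,5) = 616
C(11,2)C(8,4) = 3850
C(11,3)C(8,3) = 9240
C(11,4)C(8,2) = 9240
C(11,5)C(8,1) = 3696
C(11,6)C(8,0) = 462
Total: 616 + 3850 + 9240 + 9240 + 3696 + 462.

Final answer: 27104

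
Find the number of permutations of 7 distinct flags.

The number of ways to arrange 7 distinct objects is 7!.

Final answer: 7! = 5040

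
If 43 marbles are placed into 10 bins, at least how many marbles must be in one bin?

By the pigeonhole principle: ceiling(43/10).

Final answer: 5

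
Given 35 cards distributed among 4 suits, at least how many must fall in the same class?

By pigeonhole with 35 objects and 4 categories: ceiling(35/4).

Final answer: 9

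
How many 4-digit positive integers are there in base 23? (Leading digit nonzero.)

These are the integers in [23^3, 23^4), so the count is 23^4 - 23^3 = 22 x 23^3.

Final answer: 267674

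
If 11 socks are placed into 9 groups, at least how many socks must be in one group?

By the pigeonhole principle: ceiling(11/9).

Final answer: 2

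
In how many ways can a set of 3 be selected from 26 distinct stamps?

C(26,3) = 26!/(3! x 23!).

Final answer: \binom{26}{3} = 2600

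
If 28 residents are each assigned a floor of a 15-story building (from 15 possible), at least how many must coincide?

There are 15 possible values for floor of a 15-story building. With 28 residents and 15 categories, by pigeonhole: ceiling(28/15).

Final answer: 2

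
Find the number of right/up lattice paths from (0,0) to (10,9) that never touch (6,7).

Total paths to (10,9): C(19,9) = 92378.
Paths through (6,7): C(13,7) x C(6,2) = 25740.
Avoiding (6,7): 92378 - 25740.

Final answer: 66638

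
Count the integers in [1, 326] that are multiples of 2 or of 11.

Multiples of 2: 163. Multiples of 11: 29. Of both (lcm=22): 14.
By inclusion-exclusion: 163 + 29 - 14.

Final answer: 178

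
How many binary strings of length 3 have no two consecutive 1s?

Let a(n) count valid strings. If the last bit is 0 the prefix is any valid string of length n-1; if it is 1 the string must end in 01 with a valid prefix of length n-2. So a(n) = a(n-1) + a(n-2), a(1)=2, a(2)=3.
Iterating the recurrence: a(1)=2, a(2)=3, a(3)=5.

Final answer: 5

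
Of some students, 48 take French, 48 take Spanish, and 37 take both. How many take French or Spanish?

|A union B| = |A| + |B| - |A intersect B| = 48 + 48 - 37.

Final answer: 59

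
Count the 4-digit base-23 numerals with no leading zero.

Leading digit: 22 options (nonzero). Other 3 digit(s): 23 options each.
Total: 22 x 23^3.

Final answer: 267674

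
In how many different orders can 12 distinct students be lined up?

The number of ways to arrange 12 distinct objects is 12!.

Final answer: 12! = 479001600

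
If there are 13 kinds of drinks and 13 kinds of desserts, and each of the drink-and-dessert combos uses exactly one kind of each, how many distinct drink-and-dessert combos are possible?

By the multiplication principle: 13 x 13.

Final answer: 169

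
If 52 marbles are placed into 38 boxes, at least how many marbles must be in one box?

By the pigeonhole principle: ceiling(52/38).

Final answer: 2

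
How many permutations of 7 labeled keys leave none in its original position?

D(n) = (n-1)(D(n-1) + D(n-2)), D(0)=1, D(1)=0.
D(2) = 1 x (0 + 1) = 1
D(3) = 2 x (1 + 0) = 2
D(4) = 3 x (2 + 1) = 9
D(5) = 4 x (9 + 2) = 44
D(6) = 5 x (44 + 9) = 265
D(7) = 6 x (D(6) + D(5)) = 6 x (265 + 44)

Final answer: D(7) = 1854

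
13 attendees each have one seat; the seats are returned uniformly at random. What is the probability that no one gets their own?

Derangements satisfy D(n) = (n-1)(D(n-1) + D(n-2)), starting from D(0)=1, D(1)=0.
Building up: D(2)=1, D(3)=2, D(4)=9, D(5)=44, D(6)=265, D(7)=1854, D(8)=14833, D(9)=133496, D(10)=1334961, D(11)=14684570, D(12)=176214841, D(13)=2290792932.
Total arrangements: 13! = 6227020800.
Probability = D(13)/13! = 63633137/172972800.

Final answer: D(13)/13! = 2290792932/6227020800 = 0.367879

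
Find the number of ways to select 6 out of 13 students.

C(13,6) = 13!/(6! x 7!).

Final answer: \binom{13}{6} = 1716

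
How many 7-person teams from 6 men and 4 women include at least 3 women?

Sum over valid woman counts:
C(4,3)C(6,4) = 60
C(4,4)C(6,3) = 20
Total: 60 + 20.

Final answer: 80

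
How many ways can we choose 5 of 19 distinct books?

C(19,5) = 19!/(5! x (19-5)!).

Final answer: C(19,5) = 11628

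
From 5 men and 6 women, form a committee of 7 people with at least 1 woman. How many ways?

Sum over valid woman counts:
C(6,2)C(5,5) = 15
C(6,3)C(5,4) = 100
C(6,4)C(5,3) = 150
C(6,5)C(5,2) = 60
C(6,6)C(5,1) = 5
Total: 15 + 100 + 150 + 60 + 5.

Final answer: 330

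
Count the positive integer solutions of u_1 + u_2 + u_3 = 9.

Substitute u'_i = u_i - 1 (so u'_i >= 0). Then sum u'_i = 9 - 3 = 6.
Stars and bars: C(6+3-1, 3-1) = C(8,2).

Final answer: C(8,2) = 28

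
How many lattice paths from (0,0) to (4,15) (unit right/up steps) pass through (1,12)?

Paths (0,0)->(1,12): C(13,12) = 13.
Paths (1,12)->(4,15): C(6,3) = 20.
By multiplication principle: 13 x 20.

Final answer: 260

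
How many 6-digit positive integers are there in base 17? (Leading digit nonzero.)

These are the integers in [17^5, 17^6), so the count is 17^6 - 17^5 = 16 x 17^5.

Final answer: 22717712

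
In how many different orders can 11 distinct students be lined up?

The number of ways to arrange 11 distinct objects is 11!.

Final answer: 11! = 39916800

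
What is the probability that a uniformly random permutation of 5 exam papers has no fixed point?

Use the recurrence D(n) = (n-1)(D(n-1) + D(n-2)) with D(0)=1, D(1)=0.
Building up: D(2)=1, D(3)=2, D(4)=9, D(5)=44.
Total arrangements: 5! = 120.
Probability = D(5)/5! = 11/30.

Final answer: D(5)/5! = 44/120 = 0.366667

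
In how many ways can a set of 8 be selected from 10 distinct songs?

C(10,8) = 10!/(8! x 2!).

Final answer: \binom{10}{8} = 45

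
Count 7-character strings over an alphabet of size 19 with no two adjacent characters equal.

Let g(n) count such strings. g(1) = 19, and each valid string of length n-1 extends in 18 ways (any symbol but the last), so g(n) = 18 g(n-1).
Total: g(7) = 19 x 18^6.

Final answer: 19 x 18^{6} = 646232256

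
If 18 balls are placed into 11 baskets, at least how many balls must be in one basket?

By the pigeonhole principle: ceiling(18/11).

Final answer: 2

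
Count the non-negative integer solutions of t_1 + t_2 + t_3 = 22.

Stars and bars with 22 stars and 2 bars:
C(22+3-1, 3-1) = C(24,2).

Final answer: C(24,2) = 276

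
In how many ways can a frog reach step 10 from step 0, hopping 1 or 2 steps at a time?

Condition on the final move: it is a 1-step (f(n-1) ways to get there) or a 2-step (f(n-2) ways), so f(n) = f(n-1) + f(n-2), with f(1)=1, f(2)=2.
Building up term by term: f(1)=1, f(2)=2, f(3)=3, f(4)=5, f(5)=8, f(6)=13, f(7)=21, f(8)=34, f(9)=55, f(10)=89.

Final answer: 89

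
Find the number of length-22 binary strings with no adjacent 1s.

Let a(n) count valid strings. If the last bit is 0 the prefix is any valid string of length n-1; if it is 1 the string must end in 01 with a valid prefix of length n-2. So a(n) = a(n-1) + a(n-2), a(1)=2, a(2)=3.
Computing successive values: a(1)=2, a(2)=3, a(3)=5, a(4)=8, a(5)=13, a(6)=21, a(7)=34, a(8)=55, a(9)=89, a(10)=144, a(11)=233, a(12)=377, a(13)=610, a(14)=987, a(15)=1597, a(16)=2584, a(17)=4181, a(18)=6765, a(19)=10946, a(20)=17711, a(21)=28657, a(22)=46368.

Final answer: 46368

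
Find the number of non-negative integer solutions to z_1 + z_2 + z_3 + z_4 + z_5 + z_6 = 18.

Stars and bars with 18 stars and 5 bars:
C(18+6-1, 6-1) = C(23,5).

Final answer: C(23,5) = 33649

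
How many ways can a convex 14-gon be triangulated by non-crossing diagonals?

The structures are counted by the Catalan number C_n. Here n = 14 - 2 = 12.
Using C_0 = 1 and C_(k+1) = C_k x 2(2k+1)/(k+2), build up term by term: C_1=1, C_2=2, C_3=5, C_4=14, C_5=42, C_6=132, C_7=429, C_8=1430, C_9=4862, C_10=16796, C_11=58786, C_12=208012.

Final answer: C_{12} = 208012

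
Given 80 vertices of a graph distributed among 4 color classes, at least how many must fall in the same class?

By pigeonhole with 80 objects and 4 categories: ceiling(80/4).

Final answer: 20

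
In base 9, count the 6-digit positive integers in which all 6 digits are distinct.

First digit: 8 (nonzero). Second: 8 (not first). Third: 7, etc.
Total: 8 x 8 x 7 x 6 x 5 x 4.

Final answer: 53760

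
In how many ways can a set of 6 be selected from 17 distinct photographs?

C(17,6) = 17!/(6! x (17-6)!).

Final answer: C(17,6) = 12376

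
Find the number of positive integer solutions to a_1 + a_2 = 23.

Substitute a'_i = a_i - 1 (so a'_i >= 0). Then sum a'_i = 23 - 2 = 21.
Stars and bars: C(21+2-1, 2-1) = C(22,1).

Final answer: C(22,1) = 22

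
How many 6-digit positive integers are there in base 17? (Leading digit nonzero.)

Leading digit: 16 options (nonzero). Other 5 digit(s): 17 options each.
Total: 16 x 17^5.

Final answer: 22717712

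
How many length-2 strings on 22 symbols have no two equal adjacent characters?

First character: 22 choices. Each subsequent: 21 choices (must differ from the previous one).
Total: 22 x 21^1.

Final answer: 22 x 21^{1} = 462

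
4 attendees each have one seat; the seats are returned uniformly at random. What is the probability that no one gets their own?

Use the recurrence D(n) = (n-1)(D(n-1) + D(n-2)) with D(0)=1, D(1)=0.
Building up: D(2)=1, D(3)=2, D(4)=9.
Total arrangements: 4! = 24.
Probability = D(4)/4! = 3/8.

Final answer: D(4)/4! = 9/24 = 0.375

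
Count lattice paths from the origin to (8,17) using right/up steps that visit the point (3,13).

Paths (0,0)->(3,13): C(16,13) = 560.
Paths (3,13)->(8,17): C(9,4) = 126.
By multiplication principle: 560 x 126.

Final answer: 70560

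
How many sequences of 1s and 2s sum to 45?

Let f(n) be the number of climbs. Removing the last move (1 or 2 steps) gives f(n) = f(n-1) + f(n-2); base cases f(1)=1, f(2)=2.
Computing successive values: f(1)=1, f(2)=2, f(3)=3, f(4)=5, f(5)=8, f(6)=13, f(7)=21, f(8)=34, f(9)=55, f(10)=89, f(11)=144, f(12)=233, f(13)=377, f(14)=610, f(15)=987, f(16)=1597, f(17)=2584, f(18)=4181, f(19)=6765, f(20)=10946, f(21)=17711, f(22)=28657, f(23)=46368, f(24)=75025, f(25)=121393, f(26)=196418, f(27)=317811, f(28)=514229, f(29)=832040, f(30)=1346269, f(31)=2178309, f(32)=3524578, f(33)=5702887, f(34)=9227465, f(35)=14930352, f(36)=24157817, f(37)=39088169, f(38)=63245986, f(39)=102334155, f(40)=165580141, f(41)=267914296, f(42)=433494437, f(43)=701408733, f(44)=1134903170, f(45)=1836311903.

Final answer: 1836311903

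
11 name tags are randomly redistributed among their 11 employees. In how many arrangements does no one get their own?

D(n) = (n-1)(D(n-1) + D(n-2)), D(0)=1, D(1)=0.
D(2) = 1 x (0 + 1) = 1
D(3) = 2 x (1 + 0) = 2
D(4) = 3 x (2 + 1) = 9
D(5) = 4 x (9 + 2) = 44
D(6) = 5 x (44 + 9) = 265
D(7) = 6 x (265 + 44) = 1854
D(8) = 7 x (1854 + 265) = 14833
D(9) = 8 x (14833 + 1854) = 133496
D(10) = 9 x (133496 + 14833) = 1334961
D(11) = 10 x (D(10) + D(9)) = 10 x (1334961 + 133496)

Final answer: D(11) = 14684570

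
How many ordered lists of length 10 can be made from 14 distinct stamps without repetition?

P(14,10) = 14!/(14-10)! = 14!/4!.

Final answer: P(14,10) = 3632428800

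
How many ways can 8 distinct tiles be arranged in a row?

The number of ways to arrange 8 distinct objects is 8!.

Final answer: 8! = 40320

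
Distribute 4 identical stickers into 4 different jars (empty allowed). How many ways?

Stars and bars: C(n+k-1, k-1) = C(7,3).

Final answer: C(7,3) = 35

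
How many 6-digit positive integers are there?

These are the integers in [10^5, 10^6), so the count is 10^6 - 10^5 = 9 x 10^5.

Final answer: 900000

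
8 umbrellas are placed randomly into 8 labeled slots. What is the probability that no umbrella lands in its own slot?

D(n) = (n-1)(D(n-1) + D(n-2)), D(0)=1, D(1)=0.
Building up: D(2)=1, D(3)=2, D(4)=9, D(5)=44, D(6)=265, D(7)=1854, D(8)=14833.
Total arrangements: 8! = 40320.
Probability = D(8)/8! = 2119/5760.

Final answer: D(8)/8! = 14833/40320 = 0.367882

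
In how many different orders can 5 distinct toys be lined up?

The number of ways to arrange 5 distinct objects is 5!.

Final answer: 5! = 120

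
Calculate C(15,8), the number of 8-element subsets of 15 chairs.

C(15,8) = 15!/(8! x 7!).

Final answer: \binom{15}{8} = 6435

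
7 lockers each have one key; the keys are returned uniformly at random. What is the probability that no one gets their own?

Derangements satisfy D(n) = (n-1)(D(n-1) + D(n-2)), starting from D(0)=1, D(1)=0.
Building up: D(2)=1, D(3)=2, D(4)=9, D(5)=44, D(6)=265, D(7)=1854.
Total arrangements: 7! = 5040.
Probability = D(7)/7! = 103/280.

Final answer: D(7)/7! = 1854/5040 = 0.367857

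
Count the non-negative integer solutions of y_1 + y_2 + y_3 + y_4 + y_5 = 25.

Stars and bars with 25 stars and 4 bars:
C(25+5-1, 5-1) = C(29,4).

Final answer: C(29,4) = 23751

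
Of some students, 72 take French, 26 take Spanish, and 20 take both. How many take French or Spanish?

|A union B| = |A| + |B| - |A intersect B| = 72 + 26 - 20.

Final answer: 78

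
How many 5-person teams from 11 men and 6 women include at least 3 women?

Sum over valid woman counts:
C(6,3)C(11,2) = 1100
C(6,4)C(11,1) = 165
C(6,5)C(11,0) = 6
Total: 1100 + 165 + 6.

Final answer: 1271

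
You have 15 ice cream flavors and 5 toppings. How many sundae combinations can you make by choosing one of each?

By the multiplication principle: 15 x 5.

Final answer: 75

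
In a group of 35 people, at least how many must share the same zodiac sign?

There are 12 possible values for zodiac sign. With 35 people and 12 categories, by pigeonhole: ceiling(35/12).

Final answer: 3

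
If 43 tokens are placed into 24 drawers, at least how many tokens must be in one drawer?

By the pigeonhole principle: ceiling(43/24).

Final answer: 2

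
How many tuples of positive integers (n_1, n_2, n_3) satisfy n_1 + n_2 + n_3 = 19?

Substitute n'_i = n_i - 1 (so n'_i >= 0). Then sum n'_i = 19 - 3 = 16.
Stars and bars: C(16+3-1, 3-1) = C(18,2).

Final answer: C(18,2) = 153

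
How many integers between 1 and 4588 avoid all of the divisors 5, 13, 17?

|div by 5|=917, |div by 13|=352, |div by 17|=269.
|div by 5&13|=70, |div by 5&17|=53, |div by 13&17|=20, |div by all|=4.
By inclusion-exclusion, divisible by at least one: 917+352+269-70-53-20+4 = 1399.
Not divisible by any: 4588 - 1399.

Final answer: 3189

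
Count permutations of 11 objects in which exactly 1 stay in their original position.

Choose which 1 elements are fixed: C(11,1) = 11.
Derange the remaining 10 using D(j) = (j-1)(D(j-1) + D(j-2)), D(0)=1, D(1)=0: D(2)=1, D(3)=2, D(4)=9, D(5)=44, D(6)=265, D(7)=1854, D(8)=14833, D(9)=133496, D(10)=1334961.
Total: 11 x 1334961.

Final answer: C(11,1) D(10) = 14684571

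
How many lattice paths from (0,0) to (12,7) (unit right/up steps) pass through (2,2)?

Paths (0,0)->(2,2): C(4,2) = 6.
Paths (2,2)->(12,7): C(15,5) = 3003.
By multiplication principle: 6 x 3003.

Final answer: 18018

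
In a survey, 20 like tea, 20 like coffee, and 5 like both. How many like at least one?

|A union B| = |A| + |B| - |A intersect B| = 20 + 20 - 5.

Final answer: 35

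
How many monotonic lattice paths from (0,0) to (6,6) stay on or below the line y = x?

Total monotonic paths to (6,6): C(12,6) = 924.
Reflecting each bad path at its first crossing gives a bijection with paths to (5,7): C(12,7) = 792.
Valid Dyck paths: 924 - 792.
(These counts are the Catalan numbers.)

Final answer: C_{6} = 132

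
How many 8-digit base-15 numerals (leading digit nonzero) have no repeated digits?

First digit: 14 (nonzero). Second: 14 (not first). Third: 13, etc.
Total: 14 x 14 x 13 x 12 x 11 x 10 x 9 x 8.

Final answer: 242161920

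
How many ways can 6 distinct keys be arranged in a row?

The number of ways to arrange 6 distinct objects is 6!.

Final answer: 6! = 720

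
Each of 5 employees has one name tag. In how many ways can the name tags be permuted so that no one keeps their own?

Use the recurrence D(n) = (n-1)(D(n-1) + D(n-2)) with D(0)=1, D(1)=0.
D(2) = 1 x (0 + 1) = 1
D(3) = 2 x (1 + 0) = 2
D(4) = 3 x (2 + 1) = 9
D(5) = 4 x (D(4) + D(3)) = 4 x (9 + 2)

Final answer: D(5) = 44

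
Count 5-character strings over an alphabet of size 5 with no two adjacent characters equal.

Let g(n) count such strings. g(1) = 5, and each valid string of length n-1 extends in 4 ways (any symbol but the last), so g(n) = 4 g(n-1).
Total: g(5) = 5 x 4^4.

Final answer: 5 x 4^{4} = 1280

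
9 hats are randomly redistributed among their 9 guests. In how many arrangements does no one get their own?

Use the recurrence D(n) = (n-1)(D(n-1) + D(n-2)) with D(0)=1, D(1)=0.
D(2) = 1 x (0 + 1) = 1
D(3) = 2 x (1 + 0) = 2
D(4) = 3 x (2 + 1) = 9
D(5) = 4 x (9 + 2) = 44
D(6) = 5 x (44 + 9) = 265
D(7) = 6 x (265 + 44) = 1854
D(8) = 7 x (1854 + 265) = 14833
D(9) = 8 x (D(8) + D(7)) = 8 x (14833 + 1854)

Final answer: D(9) = 133496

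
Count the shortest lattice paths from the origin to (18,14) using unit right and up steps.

Each path has 18 right steps and 14 up steps in some order (32 steps total).
Choose which 14 of the 32 steps are up: C(32,14).

Final answer: C(32,14) = 471435600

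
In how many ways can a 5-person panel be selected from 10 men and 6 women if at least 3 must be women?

Sum over valid woman counts:
C(6,3)C(10,2) = 900
C(6,4)C(10,1) = 150
C(6,5)C(10,0) = 6
Total: 900 + 150 + 6.

Final answer: 1056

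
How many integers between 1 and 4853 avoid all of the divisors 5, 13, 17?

|div by 5|=970, |div by 13|=373, |div by 17|=285.
|div by 5&13|=74, |div by 5&17|=57, |div by 13&17|=21, |div by all|=4.
By inclusion-exclusion, divisible by at least one: 970+373+285-74-57-21+4 = 1480.
Not divisible by any: 4853 - 1480.

Final answer: 3373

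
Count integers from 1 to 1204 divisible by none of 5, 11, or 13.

|div by 5|=240, |div by 11|=109, |div by 13|=92.
|div by 5&11|=21, |div by 5&13|=18, |div by 11&13|=8, |div by all|=1.
By inclusion-exclusion, divisible by at least one: 240+109+92-21-18-8+1 = 395.
Not divisible by any: 1204 - 395.

Final answer: 809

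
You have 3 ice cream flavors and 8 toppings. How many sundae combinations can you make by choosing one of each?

By the multiplication principle: 3 x 8.

Final answer: 24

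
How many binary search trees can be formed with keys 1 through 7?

This is a standard Catalan-number count: the answer is C_n. Here n = 7.
C_n = (2n)!/(n!(n+1)!), so C_{7} = 14!/(7! x 8!) = C(14,7)/8 = 3432/8.

Final answer: C_{7} = 429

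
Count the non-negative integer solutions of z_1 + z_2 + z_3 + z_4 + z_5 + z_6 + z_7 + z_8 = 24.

Stars and bars with 24 stars and 7 bars:
C(24+8-1, 8-1) = C(31,7).

Final answer: C(31,7) = 2629575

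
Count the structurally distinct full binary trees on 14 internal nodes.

The structures are counted by the Catalan number C_n. Here n = 14.
C_n = C(2n,n) - C(2n,n+1), so C_{14} = C(28,14) - C(28,15) = 40116600 - 37442160.

Final answer: C_{14} = 2674440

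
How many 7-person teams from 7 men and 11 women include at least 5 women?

Sum over valid woman counts:
C(11,5)C(7,2) = 9702
C(11,6)C(7,1) = 3234
C(11,7)C(7,0) = 330
Total: 9702 + 3234 + 330.

Final answer: 13266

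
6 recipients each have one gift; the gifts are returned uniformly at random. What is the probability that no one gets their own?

D(n) = (n-1)(D(n-1) + D(n-2)), D(0)=1, D(1)=0.
Building up: D(2)=1, D(3)=2, D(4)=9, D(5)=44, D(6)=265.
Total arrangements: 6! = 720.
Probability = D(6)/6! = 53/144.

Final answer: D(6)/6! = 265/720 = 0.368056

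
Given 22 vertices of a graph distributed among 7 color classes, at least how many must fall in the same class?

By pigeonhole with 22 objects and 7 categories: ceiling(22/7).

Final answer: 4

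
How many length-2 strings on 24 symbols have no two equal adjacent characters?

Let g(n) count such strings. g(1) = 24, and each valid string of length n-1 extends in 23 ways (any symbol but the last), so g(n) = 23 g(n-1).
Total: g(2) = 24 x 23^1.

Final answer: 24 x 23^{1} = 552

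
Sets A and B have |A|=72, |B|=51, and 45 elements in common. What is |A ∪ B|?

|A union B| = |A| + |B| - |A intersect B| = 72 + 51 - 45.

Final answer: 78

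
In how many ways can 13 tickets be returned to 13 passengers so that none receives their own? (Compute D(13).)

D(n) = (n-1)(D(n-1) + D(n-2)), D(0)=1, D(1)=0.
D(2) = 1 x (0 + 1) = 1
D(3) = 2 x (1 + 0) = 2
D(4) = 3 x (2 + 1) = 9
D(5) = 4 x (9 + 2) = 44
D(6) = 5 x (44 + 9) = 265
D(7) = 6 x (265 + 44) = 1854
D(8) = 7 x (1854 + 265) = 14833
D(9) = 8 x (14833 + 1854) = 133496
D(10) = 9 x (133496 + 14833) = 1334961
D(11) = 10 x (1334961 + 133496) = 14684570
D(12) = 11 x (14684570 + 1334961) = 176214841
D(13) = 12 x (D(12) + D(11)) = 12 x (176214841 + 14684570)

Final answer: D(13) = 2290792932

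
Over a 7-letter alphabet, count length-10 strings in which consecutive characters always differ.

First character: 7 choices. Each subsequent: 6 choices (must differ from the previous one).
Total: 7 x 6^9.

Final answer: 7 x 6^{9} = 70543872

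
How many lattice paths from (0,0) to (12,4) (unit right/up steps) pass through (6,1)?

Paths (0,0)->(6,1): C(7,1) = 7.
Paths (6,1)->(12,4): C(9,3) = 84.
By multiplication principle: 7 x 84.

Final answer: 588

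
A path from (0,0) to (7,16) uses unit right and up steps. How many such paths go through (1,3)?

Paths (0,0)->(1,3): C(4,3) = 4.
Paths (1,3)->(7,16): C(19,13) = 27132.
By multiplication principle: 4 x 27132.

Final answer: 108528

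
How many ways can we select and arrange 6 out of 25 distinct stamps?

P(25,6) = 25!/(25-6)! = 25!/19!.

Final answer: P(25,6) = 127512000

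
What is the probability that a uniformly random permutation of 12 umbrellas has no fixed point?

Use the recurrence D(n) = (n-1)(D(n-1) + D(n-2)) with D(0)=1, D(1)=0.
Building up: D(2)=1, D(3)=2, D(4)=9, D(5)=44, D(6)=265, D(7)=1854, D(8)=14833, D(9)=133496, D(10)=1334961, D(11)=14684570, D(12)=176214841.
Total arrangements: 12! = 479001600.
Probability = D(12)/12! = 16019531/43545600.

Final answer: D(12)/12! = 176214841/479001600 = 0.367879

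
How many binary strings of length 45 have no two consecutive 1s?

Classify by the final bit: ...0 gives a(n-1) strings, ...01 gives a(n-2) strings. Thus a(n) = a(n-1) + a(n-2) with a(1)=2, a(2)=3.
Building up term by term: a(1)=2, a(2)=3, a(3)=5, a(4)=8, a(5)=13, a(6)=21, a(7)=34, a(8)=55, a(9)=89, a(10)=144, a(11)=233, a(12)=377, a(13)=610, a(14)=987, a(15)=1597, a(16)=2584, a(17)=4181, a(18)=6765, a(19)=10946, a(20)=17711, a(21)=28657, a(22)=46368, a(23)=75025, a(24)=121393, a(25)=196418, a(26)=317811, a(27)=514229, a(28)=832040, a(29)=1346269, a(30)=2178309, a(31)=3524578, a(32)=5702887, a(33)=9227465, a(34)=14930352, a(35)=24157817, a(36)=39088169, a(37)=63245986, a(38)=102334155, a(39)=165580141, a(40)=267914296, a(41)=433494437, a(42)=701408733, a(43)=1134903170, a(44)=1836311903, a(45)=2971215073.

Final answer: 2971215073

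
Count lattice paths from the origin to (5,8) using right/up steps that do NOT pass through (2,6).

Total paths to (5,8): C(13,8) = 1287.
Paths through (2,6): C(8,6) x C(5,2) = 280.
Avoiding (2,6): 1287 - 280.

Final answer: 1007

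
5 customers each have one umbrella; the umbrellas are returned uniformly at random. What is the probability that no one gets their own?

Derangements satisfy D(n) = (n-1)(D(n-1) + D(n-2)), starting from D(0)=1, D(1)=0.
Building up: D(2)=1, D(3)=2, D(4)=9, D(5)=44.
Total arrangements: 5! = 120.
Probability = D(5)/5! = 11/30.

Final answer: D(5)/5! = 44/120 = 0.366667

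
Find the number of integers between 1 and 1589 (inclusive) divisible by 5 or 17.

Multiples of 5: 317. Multiples of 17: 93. Of both (lcm=85): 18.
By inclusion-exclusion: 317 + 93 - 18.

Final answer: 392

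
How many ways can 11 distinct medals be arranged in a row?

The number of ways to arrange 11 distinct objects is 11!.

Final answer: 11! = 39916800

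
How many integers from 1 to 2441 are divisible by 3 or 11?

Multiples of 3: 813. Multiples of 11: 221. Of both (lcm=33): 73.
By inclusion-exclusion: 813 + 221 - 73.

Final answer: 961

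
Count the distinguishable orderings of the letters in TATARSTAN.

Letters (A:3, N:1, R:1, S:1, T:3). Total letters: 9.
Permutations = 9!/(3! x 3!).

Final answer: 10080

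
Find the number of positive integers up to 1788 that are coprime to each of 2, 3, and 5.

|div by 2|=894, |div by 3|=596, |div by 5|=357.
|div by 2&3|=298, |div by 2&5|=178, |div by 3&5|=119, |div by all|=59.
By inclusion-exclusion, divisible by at least one: 894+596+357-298-178-119+59 = 1311.
Not divisible by any: 1788 - 1311.

Final answer: 477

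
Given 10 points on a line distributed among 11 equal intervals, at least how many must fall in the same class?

By pigeonhole with 10 objects and 11 categories: ceiling(10/11).

Final answer: 1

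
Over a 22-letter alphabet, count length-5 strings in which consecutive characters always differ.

First character: 22 choices. Each subsequent: 21 choices (must differ from the previous one).
Total: 22 x 21^4.

Final answer: 22 x 21^{4} = 4278582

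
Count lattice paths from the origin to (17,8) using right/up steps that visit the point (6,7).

Paths (0,0)->(6,7): C(13,7) = 1716.
Paths (6,7)->(17,8): C(12,1) = 12.
By multiplication principle: 1716 x 12.

Final answer: 20592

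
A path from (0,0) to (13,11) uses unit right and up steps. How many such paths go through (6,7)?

Paths (0,0)->(6,7): C(13,7) = 1716.
Paths (6,7)->(13,11): C(11,4) = 330.
By multiplication principle: 1716 x 330.

Final answer: 566280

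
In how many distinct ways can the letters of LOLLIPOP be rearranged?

Letters (I:1, L:3, O:2, P:2). Total letters: 8.
Permutations = 8!/(3! x 2! x 2!).

Final answer: 1680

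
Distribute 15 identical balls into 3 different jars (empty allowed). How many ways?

Stars and bars: C(n+k-1, k-1) = C(17,2).

Final answer: C(17,2) = 136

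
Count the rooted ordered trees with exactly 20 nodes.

The structures are counted by the Catalan number C_n. Here n = 20 - 1 = 19.
Using C_0 = 1 and C_(k+1) = C_k x 2(2k+1)/(k+2), build up term by term: C_1=1, C_2=2, C_3=5, C_4=14, C_5=42, C_6=132, C_7=429, C_8=1430, C_9=4862, C_10=16796, C_11=58786, C_12=208012, C_13=742900, C_14=2674440, C_15=9694845, C_16=35357670, C_17=129644790, C_18=477638700, C_19=1767263190.

Final answer: C_{19} = 1767263190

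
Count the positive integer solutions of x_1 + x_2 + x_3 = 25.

Substitute x'_i = x_i - 1 (so x'_i >= 0). Then sum x'_i = 25 - 3 = 22.
Stars and bars: C(22+3-1, 3-1) = C(24,2).

Final answer: C(24,2) = 276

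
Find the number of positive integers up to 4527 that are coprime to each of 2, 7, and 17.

|div by 2|=2263, |div by 7|=646, |div by 17|=266.
|div by 2&7|=323, |div by 2&17|=133, |div by 7&17|=38, |div by all|=19.
By inclusion-exclusion, divisible by at least one: 2263+646+266-323-133-38+19 = 2700.
Not divisible by any: 4527 - 2700.

Final answer: 1827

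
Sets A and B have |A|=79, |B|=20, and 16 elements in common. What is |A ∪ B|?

|A union B| = |A| + |B| - |A intersect B| = 79 + 20 - 16.

Final answer: 83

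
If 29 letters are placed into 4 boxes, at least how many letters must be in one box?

By the pigeonhole principle: ceiling(29/4).

Final answer: 8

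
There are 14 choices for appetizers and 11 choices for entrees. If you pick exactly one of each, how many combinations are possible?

By the multiplication principle: 14 x 11.

Final answer: 154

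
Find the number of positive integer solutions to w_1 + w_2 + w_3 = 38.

Substitute w'_i = w_i - 1 (so w'_i >= 0). Then sum w'_i = 38 - 3 = 35.
Stars and bars: C(35+3-1, 3-1) = C(37,2).

Final answer: C(37,2) = 666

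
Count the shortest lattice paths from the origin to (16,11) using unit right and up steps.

Each path has 16 right steps and 11 up steps in some order (27 steps total).
Choose which 11 of the 27 steps are up: C(27,11).

Final answer: C(27,11) = 13037895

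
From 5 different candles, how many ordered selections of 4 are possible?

P(5,4) = 5!/(5-4)! = 5!/1!.

Final answer: P(5,4) = 120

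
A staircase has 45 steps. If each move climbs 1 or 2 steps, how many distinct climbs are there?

Condition on the final move: it is a 1-step (f(n-1) ways to get there) or a 2-step (f(n-2) ways), so f(n) = f(n-1) + f(n-2), with f(1)=1, f(2)=2.
Iterating the recurrence: f(1)=1, f(2)=2, f(3)=3, f(4)=5, f(5)=8, f(6)=13, f(7)=21, f(8)=34, f(9)=55, f(10)=89, f(11)=144, f(12)=233, f(13)=377, f(14)=610, f(15)=987, f(16)=1597, f(17)=2584, f(18)=4181, f(19)=6765, f(20)=10946, f(21)=17711, f(22)=28657, f(23)=46368, f(24)=75025, f(25)=121393, f(26)=196418, f(27)=317811, f(28)=514229, f(29)=832040, f(30)=1346269, f(31)=2178309, f(32)=3524578, f(33)=5702887, f(34)=9227465, f(35)=14930352, f(36)=24157817, f(37)=39088169, f(38)=63245986, f(39)=102334155, f(40)=165580141, f(41)=267914296, f(42)=433494437, f(43)=701408733, f(44)=1134903170, f(45)=1836311903.

Final answer: 1836311903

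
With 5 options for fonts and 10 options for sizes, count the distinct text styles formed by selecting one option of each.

By the multiplication principle: 5 x 10.

Final answer: 50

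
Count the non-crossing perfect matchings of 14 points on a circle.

The structures are counted by the Catalan number C_n. Here n = 14/2 = 7.
Using C_0 = 1 and C_(k+1) = C_k x 2(2k+1)/(k+2), build up term by term: C_1=1, C_2=2, C_3=5, C_4=14, C_5=42, C_6=132, C_7=429.

Final answer: C_{7} = 429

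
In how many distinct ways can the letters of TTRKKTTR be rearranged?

Letters (K:2, R:2, T:4). Total letters: 8.
Permutations = 8!/(4! x 2! x 2!).

Final answer: 420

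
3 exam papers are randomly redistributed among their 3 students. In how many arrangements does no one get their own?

Derangements satisfy D(n) = (n-1)(D(n-1) + D(n-2)), starting from D(0)=1, D(1)=0.
D(2) = 1 x (0 + 1) = 1
D(3) = 2 x (D(2) + D(1)) = 2 x (1 + 0)

Final answer: D(3) = 2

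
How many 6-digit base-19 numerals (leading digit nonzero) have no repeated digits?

The leading digit has 18 choices (anything but zero); the next has 18 (anything but the first), then 17, and so on, one fewer each time.
Total: 18 x 18 x 17 x 16 x 15 x 14.

Final answer: 18506880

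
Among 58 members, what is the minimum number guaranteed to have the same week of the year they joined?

There are 52 possible values for week of the year they joined. With 58 members and 52 categories, by pigeonhole: ceiling(58/52).

Final answer: 2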